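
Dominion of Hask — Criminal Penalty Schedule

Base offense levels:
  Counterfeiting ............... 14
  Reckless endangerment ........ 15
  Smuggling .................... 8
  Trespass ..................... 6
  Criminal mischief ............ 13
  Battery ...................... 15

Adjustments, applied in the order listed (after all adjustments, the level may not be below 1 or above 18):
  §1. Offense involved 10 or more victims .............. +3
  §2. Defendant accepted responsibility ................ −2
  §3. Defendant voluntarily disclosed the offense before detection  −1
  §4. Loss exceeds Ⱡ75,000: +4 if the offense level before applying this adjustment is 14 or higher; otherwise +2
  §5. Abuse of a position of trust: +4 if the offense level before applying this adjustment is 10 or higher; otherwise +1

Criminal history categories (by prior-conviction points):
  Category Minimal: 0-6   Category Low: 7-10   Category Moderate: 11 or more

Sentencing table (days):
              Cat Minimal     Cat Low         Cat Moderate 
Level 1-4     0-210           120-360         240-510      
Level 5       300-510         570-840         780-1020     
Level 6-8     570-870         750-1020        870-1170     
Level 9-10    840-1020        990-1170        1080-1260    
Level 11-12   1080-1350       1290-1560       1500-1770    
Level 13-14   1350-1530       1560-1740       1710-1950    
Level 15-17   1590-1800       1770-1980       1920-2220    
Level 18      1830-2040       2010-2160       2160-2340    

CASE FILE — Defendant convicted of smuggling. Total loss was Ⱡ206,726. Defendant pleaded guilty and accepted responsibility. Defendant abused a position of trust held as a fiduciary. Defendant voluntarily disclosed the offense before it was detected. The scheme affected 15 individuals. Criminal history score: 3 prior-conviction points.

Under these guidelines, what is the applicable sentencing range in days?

1350-1530 days

Base offense level for smuggling: 8.
§1 applies: 8 + 3 = 11.
§2 applies: 11 − 2 = 9.
§3 applies: 9 − 1 = 8.
§4 applies (level before this adjustment is 8 < 14, so +2): 8 + 2 = 10.
§5 applies (level before this adjustment is 10 ≥ 10, so +4): 10 + 4 = 14.
Final offense level: 14.
Criminal history: 3 prior points → Category Minimal (0-6).
Level 14 falls in the 13-14 band.
Grid: Level 13-14 × Category Minimal = 1350-1530 days.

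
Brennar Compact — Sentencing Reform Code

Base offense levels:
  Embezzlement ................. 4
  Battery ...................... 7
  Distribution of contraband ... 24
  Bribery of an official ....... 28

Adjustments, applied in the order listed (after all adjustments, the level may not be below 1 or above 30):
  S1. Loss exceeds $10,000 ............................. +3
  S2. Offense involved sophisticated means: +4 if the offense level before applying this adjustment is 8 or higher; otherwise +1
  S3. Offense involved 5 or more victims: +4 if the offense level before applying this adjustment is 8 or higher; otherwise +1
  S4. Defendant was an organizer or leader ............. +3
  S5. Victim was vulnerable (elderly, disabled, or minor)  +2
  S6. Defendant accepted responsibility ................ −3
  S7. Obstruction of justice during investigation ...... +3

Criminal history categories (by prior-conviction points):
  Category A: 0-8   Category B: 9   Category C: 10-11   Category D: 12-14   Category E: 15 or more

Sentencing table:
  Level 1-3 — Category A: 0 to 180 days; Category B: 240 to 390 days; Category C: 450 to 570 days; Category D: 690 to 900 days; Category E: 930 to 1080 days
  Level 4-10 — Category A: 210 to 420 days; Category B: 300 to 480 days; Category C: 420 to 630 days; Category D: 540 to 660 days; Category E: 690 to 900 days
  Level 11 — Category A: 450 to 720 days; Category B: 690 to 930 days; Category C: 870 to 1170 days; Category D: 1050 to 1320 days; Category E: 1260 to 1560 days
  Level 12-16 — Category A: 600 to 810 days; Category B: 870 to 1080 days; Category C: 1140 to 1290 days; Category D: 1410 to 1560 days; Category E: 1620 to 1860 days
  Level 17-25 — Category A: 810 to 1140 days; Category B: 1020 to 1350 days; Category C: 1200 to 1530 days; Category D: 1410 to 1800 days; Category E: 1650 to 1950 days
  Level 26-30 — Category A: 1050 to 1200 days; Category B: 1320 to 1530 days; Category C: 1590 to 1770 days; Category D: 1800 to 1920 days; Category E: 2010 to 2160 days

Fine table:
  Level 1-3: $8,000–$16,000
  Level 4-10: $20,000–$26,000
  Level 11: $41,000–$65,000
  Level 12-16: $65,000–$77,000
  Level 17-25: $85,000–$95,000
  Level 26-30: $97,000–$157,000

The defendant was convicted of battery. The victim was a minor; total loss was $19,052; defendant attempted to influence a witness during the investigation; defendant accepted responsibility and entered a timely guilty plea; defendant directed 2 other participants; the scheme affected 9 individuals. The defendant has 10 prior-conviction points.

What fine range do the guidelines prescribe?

$85,000–$95,000

Base offense level for battery: 7.
S1 applies: 7 + 3 = 10.
S2 does not apply.
S3 applies (level before this adjustment is 10 ≥ 8, so +4): 10 + 4 = 14.
S4 applies: 14 + 3 = 17.
S5 applies: 17 + 2 = 19.
S6 applies: 19 − 3 = 16.
S7 applies: 16 + 3 = 19.
Final offense level: 19.
Level 19 falls in the 17-25 band.
Fine table: Level 17-25 → $85,000–$95,000.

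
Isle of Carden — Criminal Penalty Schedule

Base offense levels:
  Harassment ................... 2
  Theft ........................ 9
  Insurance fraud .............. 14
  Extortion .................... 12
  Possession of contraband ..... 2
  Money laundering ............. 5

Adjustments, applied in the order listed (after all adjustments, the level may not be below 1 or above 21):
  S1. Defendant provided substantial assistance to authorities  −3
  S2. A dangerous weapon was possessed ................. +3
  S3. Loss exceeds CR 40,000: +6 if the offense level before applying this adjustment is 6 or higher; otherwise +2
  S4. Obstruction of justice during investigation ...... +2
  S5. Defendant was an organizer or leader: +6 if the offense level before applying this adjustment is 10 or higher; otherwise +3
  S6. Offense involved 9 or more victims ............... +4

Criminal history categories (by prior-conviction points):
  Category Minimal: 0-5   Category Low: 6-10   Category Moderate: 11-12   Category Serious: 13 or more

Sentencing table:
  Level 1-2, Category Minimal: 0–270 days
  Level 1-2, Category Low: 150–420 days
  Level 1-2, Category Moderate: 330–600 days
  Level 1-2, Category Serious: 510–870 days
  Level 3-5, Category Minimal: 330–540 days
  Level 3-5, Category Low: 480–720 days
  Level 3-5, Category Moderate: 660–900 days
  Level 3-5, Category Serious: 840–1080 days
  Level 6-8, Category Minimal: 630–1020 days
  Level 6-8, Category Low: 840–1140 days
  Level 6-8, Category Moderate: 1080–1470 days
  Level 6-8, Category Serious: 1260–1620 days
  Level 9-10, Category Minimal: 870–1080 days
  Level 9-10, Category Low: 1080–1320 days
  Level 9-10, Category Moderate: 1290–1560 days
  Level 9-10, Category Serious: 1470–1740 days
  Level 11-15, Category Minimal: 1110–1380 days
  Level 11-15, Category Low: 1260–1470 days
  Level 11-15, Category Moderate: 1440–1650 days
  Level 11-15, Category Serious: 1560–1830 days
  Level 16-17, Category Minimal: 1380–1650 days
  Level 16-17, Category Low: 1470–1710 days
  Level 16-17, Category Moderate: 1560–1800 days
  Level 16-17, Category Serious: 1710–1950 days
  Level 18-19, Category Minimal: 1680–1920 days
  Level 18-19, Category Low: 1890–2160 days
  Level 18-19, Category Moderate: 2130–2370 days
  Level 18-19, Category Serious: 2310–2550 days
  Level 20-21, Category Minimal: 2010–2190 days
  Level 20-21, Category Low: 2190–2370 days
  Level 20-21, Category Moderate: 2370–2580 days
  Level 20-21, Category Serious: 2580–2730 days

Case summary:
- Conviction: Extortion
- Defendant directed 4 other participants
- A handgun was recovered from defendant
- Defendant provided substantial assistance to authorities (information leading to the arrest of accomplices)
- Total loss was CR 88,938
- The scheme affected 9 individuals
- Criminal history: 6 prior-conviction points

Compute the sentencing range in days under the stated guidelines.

2190-2370 days

Base offense level for extortion: 12.
S1 applies: 12 − 3 = 9.
S2 applies: 9 + 3 = 12.
S3 applies (level before this adjustment is 12 ≥ 6, so +6): 12 + 6 = 18.
S4 does not apply.
S5 applies (level before this adjustment is 18 ≥ 10, so +6): 18 + 6 = 24.
S6 applies: 24 + 4 = 28.
Level 28 exceeds the maximum of 21; capped at 21.
Final offense level: 21.
Criminal history: 6 prior points → Category Low (6-10).
Level 21 falls in the 20-21 band.
Grid: Level 20-21 × Category Low = 2190-2370 days.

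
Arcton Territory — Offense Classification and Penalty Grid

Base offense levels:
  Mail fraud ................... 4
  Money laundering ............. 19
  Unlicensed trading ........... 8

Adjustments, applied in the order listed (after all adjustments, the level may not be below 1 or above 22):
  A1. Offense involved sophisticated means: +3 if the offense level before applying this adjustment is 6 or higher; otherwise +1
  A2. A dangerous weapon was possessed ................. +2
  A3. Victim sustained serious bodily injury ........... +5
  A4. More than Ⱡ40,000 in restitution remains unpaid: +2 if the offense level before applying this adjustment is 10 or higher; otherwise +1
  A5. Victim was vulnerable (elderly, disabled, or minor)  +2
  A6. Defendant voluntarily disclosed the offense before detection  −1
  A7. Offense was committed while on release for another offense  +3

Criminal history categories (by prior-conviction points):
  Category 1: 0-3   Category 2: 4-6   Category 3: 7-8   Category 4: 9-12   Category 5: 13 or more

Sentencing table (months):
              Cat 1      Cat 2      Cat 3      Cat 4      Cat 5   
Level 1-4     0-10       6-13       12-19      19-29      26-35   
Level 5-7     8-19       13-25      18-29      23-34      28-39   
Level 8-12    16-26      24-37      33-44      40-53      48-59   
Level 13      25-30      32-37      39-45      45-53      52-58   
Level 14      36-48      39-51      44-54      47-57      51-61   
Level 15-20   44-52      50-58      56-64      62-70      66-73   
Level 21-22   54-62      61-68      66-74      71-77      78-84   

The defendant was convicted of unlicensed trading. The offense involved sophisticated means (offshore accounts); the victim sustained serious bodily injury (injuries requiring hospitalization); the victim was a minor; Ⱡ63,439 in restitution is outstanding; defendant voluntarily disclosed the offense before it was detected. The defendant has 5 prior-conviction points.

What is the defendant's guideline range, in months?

Base offense level for unlicensed trading: 8.
A1 applies (level before this adjustment is 8 ≥ 6, so +3): 8 + 3 = 11.
A2 does not apply.
A3 applies: 11 + 5 = 16.
A4 applies (level before this adjustment is 16 ≥ 10, so +2): 16 + 2 = 18.
A5 applies: 18 + 2 = 20.
A6 applies: 20 − 1 = 19.
A7 does not apply.
Final offense level: 19.
Criminal history: 5 prior points → Category 2 (4-6).
Level 19 falls in the 15-20 band.
Grid: Level 15-20 × Category 2 = 50-58 months.

50-58 months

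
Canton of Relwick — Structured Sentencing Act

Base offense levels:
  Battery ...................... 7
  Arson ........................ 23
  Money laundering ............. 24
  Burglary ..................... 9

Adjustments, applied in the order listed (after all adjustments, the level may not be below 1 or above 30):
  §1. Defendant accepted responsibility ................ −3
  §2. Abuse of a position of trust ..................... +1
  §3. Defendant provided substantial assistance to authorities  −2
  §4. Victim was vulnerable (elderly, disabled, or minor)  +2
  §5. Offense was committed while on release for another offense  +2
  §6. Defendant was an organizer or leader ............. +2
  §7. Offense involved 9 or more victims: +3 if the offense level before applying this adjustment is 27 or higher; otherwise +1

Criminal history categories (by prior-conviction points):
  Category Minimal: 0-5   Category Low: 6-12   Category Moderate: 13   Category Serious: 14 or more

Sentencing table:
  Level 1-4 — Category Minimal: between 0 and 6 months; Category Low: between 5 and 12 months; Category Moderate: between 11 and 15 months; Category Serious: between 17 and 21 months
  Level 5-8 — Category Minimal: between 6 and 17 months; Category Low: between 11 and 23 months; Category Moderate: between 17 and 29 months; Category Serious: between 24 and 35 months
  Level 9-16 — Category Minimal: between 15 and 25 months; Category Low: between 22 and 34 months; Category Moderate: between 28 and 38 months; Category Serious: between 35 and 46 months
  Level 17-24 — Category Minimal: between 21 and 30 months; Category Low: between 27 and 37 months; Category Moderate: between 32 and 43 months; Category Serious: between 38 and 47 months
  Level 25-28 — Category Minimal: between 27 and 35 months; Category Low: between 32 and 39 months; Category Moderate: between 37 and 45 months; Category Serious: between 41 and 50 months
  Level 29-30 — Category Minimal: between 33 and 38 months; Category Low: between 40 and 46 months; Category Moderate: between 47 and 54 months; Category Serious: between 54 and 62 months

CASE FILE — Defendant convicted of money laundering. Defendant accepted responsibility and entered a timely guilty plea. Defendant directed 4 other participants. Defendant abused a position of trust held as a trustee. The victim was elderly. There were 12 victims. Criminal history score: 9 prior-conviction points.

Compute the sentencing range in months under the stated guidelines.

32-39 months

Base offense level for money laundering: 24.
§1 applies: 24 − 3 = 21.
§2 applies: 21 + 1 = 22.
§3 does not apply.
§4 applies: 22 + 2 = 24.
§6 applies: 24 + 2 = 26.
§7 applies (level before this adjustment is 26 < 27, so +1): 26 + 1 = 27.
Final offense level: 27.
Criminal history: 9 prior points → Category Low (6-12).
Level 27 falls in the 25-28 band.
Grid: Level 25-28 × Category Low = 32-39 months.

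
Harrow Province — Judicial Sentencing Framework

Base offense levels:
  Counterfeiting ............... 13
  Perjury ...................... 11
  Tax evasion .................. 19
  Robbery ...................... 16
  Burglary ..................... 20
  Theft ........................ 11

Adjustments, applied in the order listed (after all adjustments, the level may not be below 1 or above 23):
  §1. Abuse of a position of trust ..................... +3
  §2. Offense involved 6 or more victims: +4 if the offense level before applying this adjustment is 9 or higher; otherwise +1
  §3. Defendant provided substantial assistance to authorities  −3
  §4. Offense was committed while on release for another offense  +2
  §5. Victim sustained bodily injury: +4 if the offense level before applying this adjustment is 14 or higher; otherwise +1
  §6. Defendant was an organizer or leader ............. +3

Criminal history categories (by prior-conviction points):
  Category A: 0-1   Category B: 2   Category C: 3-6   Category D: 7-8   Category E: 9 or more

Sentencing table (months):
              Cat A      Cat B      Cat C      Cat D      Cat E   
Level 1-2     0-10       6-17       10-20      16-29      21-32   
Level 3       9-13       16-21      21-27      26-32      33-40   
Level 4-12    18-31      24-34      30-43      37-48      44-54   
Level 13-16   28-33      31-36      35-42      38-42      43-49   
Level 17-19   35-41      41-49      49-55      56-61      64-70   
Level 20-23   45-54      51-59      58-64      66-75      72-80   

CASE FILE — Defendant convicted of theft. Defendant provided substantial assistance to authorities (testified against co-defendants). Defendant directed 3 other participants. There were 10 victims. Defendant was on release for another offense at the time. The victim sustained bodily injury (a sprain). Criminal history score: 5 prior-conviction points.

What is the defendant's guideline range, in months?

Base offense level for theft: 11.
§2 applies (level before this adjustment is 11 ≥ 9, so +4): 11 + 4 = 15.
§3 applies: 15 − 3 = 12.
§4 applies: 12 + 2 = 14.
§5 applies (level before this adjustment is 14 ≥ 14, so +4): 14 + 4 = 18.
§6 applies: 18 + 3 = 21.
Final offense level: 21.
Criminal history: 5 prior points → Category C (3-6).
Level 21 falls in the 20-23 band.
Grid: Level 20-23 × Category C = 58-64 months.

58-64 months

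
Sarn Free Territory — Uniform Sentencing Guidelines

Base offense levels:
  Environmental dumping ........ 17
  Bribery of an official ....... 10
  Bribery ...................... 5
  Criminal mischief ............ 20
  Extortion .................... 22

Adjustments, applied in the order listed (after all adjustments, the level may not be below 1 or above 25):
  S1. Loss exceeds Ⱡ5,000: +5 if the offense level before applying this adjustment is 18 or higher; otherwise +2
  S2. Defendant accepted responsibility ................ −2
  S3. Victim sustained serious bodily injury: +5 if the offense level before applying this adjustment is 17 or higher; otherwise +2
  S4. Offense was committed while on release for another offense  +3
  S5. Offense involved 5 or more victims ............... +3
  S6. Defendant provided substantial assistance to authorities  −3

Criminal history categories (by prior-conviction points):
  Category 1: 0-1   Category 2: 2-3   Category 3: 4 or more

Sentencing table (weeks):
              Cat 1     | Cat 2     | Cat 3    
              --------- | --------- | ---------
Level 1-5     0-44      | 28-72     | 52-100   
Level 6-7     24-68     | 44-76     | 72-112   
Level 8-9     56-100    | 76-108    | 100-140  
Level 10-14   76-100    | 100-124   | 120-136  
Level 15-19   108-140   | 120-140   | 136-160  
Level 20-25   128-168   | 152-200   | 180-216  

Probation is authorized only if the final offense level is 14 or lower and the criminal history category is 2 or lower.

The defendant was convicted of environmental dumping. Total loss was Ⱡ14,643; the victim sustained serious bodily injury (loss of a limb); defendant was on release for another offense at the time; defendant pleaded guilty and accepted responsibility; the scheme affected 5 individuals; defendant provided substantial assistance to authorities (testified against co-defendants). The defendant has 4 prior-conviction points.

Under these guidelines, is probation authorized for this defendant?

No

Base offense level for environmental dumping: 17.
S1 applies (level before this adjustment is 17 < 18, so +2): 17 + 2 = 19.
S2 applies: 19 − 2 = 17.
S3 applies (level before this adjustment is 17 ≥ 17, so +5): 17 + 5 = 22.
S4 applies: 22 + 3 = 25.
S5 applies: 25 + 3 = 28.
S6 applies: 28 − 3 = 25.
Final offense level: 25.
Criminal history: 4 prior points → Category 3 (4+).
Level 25 falls in the 20-25 band.
Grid: Level 20-25 × Category 3 = 180-216 weeks.
Probation check: level 25 > 14 and category 3 > 2 → not eligible.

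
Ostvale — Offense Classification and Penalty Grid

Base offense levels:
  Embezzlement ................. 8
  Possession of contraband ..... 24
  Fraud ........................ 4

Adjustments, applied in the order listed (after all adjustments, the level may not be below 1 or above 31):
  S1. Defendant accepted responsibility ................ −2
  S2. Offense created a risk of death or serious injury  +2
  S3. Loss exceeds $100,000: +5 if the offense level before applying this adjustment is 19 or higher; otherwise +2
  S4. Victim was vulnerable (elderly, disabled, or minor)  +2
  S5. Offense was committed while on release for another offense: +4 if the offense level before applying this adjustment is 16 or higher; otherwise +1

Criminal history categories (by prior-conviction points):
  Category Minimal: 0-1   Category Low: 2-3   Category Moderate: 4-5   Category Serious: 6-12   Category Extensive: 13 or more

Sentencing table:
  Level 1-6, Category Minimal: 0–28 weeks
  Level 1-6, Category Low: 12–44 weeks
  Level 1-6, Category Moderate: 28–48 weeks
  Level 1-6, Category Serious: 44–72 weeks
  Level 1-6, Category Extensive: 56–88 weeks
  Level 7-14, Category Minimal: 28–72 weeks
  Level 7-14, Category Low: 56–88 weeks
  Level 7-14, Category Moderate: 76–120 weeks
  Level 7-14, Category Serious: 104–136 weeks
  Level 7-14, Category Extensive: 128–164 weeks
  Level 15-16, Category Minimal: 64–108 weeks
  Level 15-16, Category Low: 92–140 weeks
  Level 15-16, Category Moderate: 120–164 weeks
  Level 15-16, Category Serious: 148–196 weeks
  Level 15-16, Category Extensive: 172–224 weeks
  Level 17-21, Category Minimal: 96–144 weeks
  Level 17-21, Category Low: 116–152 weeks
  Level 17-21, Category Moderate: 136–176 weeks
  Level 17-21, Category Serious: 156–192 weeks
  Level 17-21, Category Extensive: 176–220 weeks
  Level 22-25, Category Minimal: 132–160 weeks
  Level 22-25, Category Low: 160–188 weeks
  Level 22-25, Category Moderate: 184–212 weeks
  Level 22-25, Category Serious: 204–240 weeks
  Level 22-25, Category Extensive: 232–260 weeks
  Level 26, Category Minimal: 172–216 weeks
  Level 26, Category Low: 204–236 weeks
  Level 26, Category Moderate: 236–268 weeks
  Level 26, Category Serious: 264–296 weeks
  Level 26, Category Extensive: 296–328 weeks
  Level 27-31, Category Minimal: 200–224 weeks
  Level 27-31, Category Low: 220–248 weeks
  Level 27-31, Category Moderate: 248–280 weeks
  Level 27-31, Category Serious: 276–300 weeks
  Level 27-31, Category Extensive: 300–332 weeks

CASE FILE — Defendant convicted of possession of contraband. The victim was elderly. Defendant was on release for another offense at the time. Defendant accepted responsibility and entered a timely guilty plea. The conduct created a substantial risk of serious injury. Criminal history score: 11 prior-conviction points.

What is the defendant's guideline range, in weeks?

276-300 weeks

Base offense level for possession of contraband: 24.
S1 applies: 24 − 2 = 22.
S2 applies: 22 + 2 = 24.
S4 applies: 24 + 2 = 26.
S5 applies (level before this adjustment is 26 ≥ 16, so +4): 26 + 4 = 30.
Final offense level: 30.
Criminal history: 11 prior points → Category Serious (6-12).
Level 30 falls in the 27-31 band.
Grid: Level 27-31 × Category Serious = 276-300 weeks.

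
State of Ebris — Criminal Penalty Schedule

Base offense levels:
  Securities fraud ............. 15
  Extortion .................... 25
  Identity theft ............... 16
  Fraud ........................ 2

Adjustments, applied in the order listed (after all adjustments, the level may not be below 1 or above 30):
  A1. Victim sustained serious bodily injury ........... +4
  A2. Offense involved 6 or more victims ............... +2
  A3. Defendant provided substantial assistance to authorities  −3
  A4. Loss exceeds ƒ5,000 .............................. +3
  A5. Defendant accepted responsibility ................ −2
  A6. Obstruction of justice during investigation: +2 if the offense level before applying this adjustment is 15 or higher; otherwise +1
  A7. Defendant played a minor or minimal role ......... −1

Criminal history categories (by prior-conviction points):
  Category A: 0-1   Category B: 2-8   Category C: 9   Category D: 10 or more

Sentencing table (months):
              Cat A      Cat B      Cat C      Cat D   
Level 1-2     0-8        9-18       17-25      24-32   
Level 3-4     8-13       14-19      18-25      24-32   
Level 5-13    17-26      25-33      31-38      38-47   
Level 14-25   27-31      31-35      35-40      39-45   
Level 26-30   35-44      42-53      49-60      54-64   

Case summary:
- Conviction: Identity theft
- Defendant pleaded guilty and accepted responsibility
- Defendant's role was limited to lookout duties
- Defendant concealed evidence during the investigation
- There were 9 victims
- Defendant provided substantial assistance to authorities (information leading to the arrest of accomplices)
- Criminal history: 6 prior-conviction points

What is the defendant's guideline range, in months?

25-33 months

Base offense level for identity theft: 16.
A2 applies: 16 + 2 = 18.
A3 applies: 18 − 3 = 15.
A4 does not apply.
A5 applies: 15 − 2 = 13.
A6 applies (level before this adjustment is 13 < 15, so +1): 13 + 1 = 14.
A7 applies: 14 − 1 = 13.
Final offense level: 13.
Criminal history: 6 prior points → Category B (2-8).
Level 13 falls in the 5-13 band.
Grid: Level 5-13 × Category B = 25-33 months.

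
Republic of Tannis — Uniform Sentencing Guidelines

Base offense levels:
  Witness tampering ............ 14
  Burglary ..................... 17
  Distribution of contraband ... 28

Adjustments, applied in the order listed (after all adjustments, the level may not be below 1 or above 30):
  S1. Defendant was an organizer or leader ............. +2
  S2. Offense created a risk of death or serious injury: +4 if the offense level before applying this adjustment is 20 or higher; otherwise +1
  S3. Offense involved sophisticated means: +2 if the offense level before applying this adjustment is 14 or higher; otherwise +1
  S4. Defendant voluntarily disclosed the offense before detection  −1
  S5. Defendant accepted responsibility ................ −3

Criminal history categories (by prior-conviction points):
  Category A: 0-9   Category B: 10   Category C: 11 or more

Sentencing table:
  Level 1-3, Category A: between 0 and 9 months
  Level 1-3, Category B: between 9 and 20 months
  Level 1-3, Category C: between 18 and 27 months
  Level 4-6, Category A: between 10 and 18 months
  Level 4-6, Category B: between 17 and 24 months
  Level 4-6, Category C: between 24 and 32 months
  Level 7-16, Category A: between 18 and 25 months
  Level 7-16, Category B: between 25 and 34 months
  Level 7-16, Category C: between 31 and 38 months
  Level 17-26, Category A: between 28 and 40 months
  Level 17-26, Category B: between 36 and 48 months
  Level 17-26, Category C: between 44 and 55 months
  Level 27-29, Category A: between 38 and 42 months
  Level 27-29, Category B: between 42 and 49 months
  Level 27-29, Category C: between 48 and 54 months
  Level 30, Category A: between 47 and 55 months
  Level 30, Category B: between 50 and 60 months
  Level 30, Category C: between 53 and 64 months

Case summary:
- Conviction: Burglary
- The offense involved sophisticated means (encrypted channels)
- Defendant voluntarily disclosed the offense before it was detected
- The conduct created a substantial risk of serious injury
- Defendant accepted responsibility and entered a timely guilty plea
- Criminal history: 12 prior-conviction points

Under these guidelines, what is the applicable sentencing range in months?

Base offense level for burglary: 17.
S2 applies (level before this adjustment is 17 < 20, so +1): 17 + 1 = 18.
S3 applies (level before this adjustment is 18 ≥ 14, so +2): 18 + 2 = 20.
S4 applies: 20 − 1 = 19.
S5 applies: 19 − 3 = 16.
Final offense level: 16.
Criminal history: 12 prior points → Category C (11+).
Level 16 falls in the 7-16 band.
Grid: Level 7-16 × Category C = 31-38 months.

31-38 months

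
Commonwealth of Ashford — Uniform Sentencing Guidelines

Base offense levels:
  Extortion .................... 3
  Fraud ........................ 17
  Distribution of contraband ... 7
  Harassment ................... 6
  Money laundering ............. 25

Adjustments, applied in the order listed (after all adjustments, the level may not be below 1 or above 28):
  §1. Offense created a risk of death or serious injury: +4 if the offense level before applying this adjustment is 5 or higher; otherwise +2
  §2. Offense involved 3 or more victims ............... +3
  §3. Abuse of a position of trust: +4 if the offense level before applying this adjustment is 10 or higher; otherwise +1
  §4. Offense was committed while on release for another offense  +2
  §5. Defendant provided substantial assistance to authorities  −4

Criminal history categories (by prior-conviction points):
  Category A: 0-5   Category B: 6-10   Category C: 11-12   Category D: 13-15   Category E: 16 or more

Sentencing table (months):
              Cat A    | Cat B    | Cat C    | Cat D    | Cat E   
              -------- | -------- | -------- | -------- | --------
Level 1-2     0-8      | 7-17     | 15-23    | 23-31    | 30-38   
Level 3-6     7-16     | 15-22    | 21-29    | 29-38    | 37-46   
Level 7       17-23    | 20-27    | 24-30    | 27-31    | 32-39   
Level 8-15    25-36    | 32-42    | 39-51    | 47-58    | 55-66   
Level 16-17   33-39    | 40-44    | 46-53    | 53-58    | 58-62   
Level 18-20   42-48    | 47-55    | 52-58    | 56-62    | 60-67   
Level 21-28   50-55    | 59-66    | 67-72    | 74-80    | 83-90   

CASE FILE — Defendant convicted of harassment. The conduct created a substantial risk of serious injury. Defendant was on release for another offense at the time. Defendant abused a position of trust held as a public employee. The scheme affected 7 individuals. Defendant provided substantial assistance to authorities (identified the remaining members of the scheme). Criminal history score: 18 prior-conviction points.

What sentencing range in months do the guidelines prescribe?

Base offense level for harassment: 6.
§1 applies (level before this adjustment is 6 ≥ 5, so +4): 6 + 4 = 10.
§2 applies: 10 + 3 = 13.
§3 applies (level before this adjustment is 13 ≥ 10, so +4): 13 + 4 = 17.
§4 applies: 17 + 2 = 19.
§5 applies: 19 − 4 = 15.
Final offense level: 15.
Criminal history: 18 prior points → Category E (16+).
Level 15 falls in the 8-15 band.
Grid: Level 8-15 × Category E = 55-66 months.

55-66 months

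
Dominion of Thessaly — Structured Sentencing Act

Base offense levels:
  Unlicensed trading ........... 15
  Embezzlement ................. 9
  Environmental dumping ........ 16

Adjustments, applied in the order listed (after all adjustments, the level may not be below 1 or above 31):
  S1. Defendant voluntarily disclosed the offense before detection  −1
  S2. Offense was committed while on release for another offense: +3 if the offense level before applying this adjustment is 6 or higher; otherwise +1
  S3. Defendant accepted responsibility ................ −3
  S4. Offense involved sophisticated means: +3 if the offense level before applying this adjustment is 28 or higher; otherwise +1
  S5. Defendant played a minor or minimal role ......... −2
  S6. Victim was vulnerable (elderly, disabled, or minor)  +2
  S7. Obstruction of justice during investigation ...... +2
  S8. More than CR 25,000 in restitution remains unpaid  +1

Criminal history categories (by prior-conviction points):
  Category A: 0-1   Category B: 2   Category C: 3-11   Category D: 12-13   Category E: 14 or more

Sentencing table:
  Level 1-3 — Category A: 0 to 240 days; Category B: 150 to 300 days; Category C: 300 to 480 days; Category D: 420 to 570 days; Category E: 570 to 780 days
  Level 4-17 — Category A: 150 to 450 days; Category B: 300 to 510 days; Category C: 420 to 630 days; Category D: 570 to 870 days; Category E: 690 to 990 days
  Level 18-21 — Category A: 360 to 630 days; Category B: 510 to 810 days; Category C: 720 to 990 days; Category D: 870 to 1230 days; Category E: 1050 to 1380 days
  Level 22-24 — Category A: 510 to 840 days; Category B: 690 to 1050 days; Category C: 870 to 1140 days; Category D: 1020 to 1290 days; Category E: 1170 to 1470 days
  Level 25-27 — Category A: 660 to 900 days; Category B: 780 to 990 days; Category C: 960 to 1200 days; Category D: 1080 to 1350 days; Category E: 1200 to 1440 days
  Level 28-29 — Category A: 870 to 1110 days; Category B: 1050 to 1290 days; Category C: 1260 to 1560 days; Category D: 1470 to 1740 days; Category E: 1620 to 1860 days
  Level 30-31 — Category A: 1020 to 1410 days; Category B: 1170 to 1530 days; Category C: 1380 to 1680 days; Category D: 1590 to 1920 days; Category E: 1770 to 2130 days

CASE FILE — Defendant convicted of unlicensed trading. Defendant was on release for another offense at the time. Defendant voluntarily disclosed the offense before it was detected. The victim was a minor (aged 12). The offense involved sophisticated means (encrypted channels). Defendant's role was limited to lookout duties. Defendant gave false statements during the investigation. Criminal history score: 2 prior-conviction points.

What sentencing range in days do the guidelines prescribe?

Base offense level for unlicensed trading: 15.
S1 applies: 15 − 1 = 14.
S2 applies (level before this adjustment is 14 ≥ 6, so +3): 14 + 3 = 17.
S3 does not apply.
S4 applies (level before this adjustment is 17 < 28, so +1): 17 + 1 = 18.
S5 applies: 18 − 2 = 16.
S6 applies: 16 + 2 = 18.
S7 applies: 18 + 2 = 20.
Final offense level: 20.
Criminal history: 2 prior points → Category B (2).
Level 20 falls in the 18-21 band.
Grid: Level 18-21 × Category B = 510-810 days.

510-810 days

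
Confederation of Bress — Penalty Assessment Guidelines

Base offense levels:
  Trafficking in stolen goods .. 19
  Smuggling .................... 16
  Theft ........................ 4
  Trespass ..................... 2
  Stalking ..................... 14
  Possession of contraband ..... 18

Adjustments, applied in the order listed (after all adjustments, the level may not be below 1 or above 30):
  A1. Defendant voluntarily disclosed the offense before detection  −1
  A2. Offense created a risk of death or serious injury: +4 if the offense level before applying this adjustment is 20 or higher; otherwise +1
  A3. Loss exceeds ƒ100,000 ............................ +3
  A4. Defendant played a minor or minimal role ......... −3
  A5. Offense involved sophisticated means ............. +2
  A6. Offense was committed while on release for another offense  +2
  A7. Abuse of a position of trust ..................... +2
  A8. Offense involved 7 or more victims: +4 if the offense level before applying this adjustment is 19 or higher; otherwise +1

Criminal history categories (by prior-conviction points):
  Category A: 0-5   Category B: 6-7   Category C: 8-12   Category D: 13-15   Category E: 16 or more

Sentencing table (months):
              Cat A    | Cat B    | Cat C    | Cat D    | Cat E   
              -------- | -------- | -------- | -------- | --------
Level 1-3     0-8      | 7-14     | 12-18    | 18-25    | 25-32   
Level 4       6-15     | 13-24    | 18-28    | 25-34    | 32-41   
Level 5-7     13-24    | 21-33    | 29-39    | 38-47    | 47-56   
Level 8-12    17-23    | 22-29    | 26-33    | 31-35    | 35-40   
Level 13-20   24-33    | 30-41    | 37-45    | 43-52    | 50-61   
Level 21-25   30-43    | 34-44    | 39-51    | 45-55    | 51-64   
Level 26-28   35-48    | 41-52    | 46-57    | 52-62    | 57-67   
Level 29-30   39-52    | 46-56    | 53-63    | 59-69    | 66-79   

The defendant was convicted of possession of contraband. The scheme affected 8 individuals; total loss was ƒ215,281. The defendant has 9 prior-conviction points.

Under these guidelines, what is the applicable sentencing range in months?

Base offense level for possession of contraband: 18.
A1 does not apply.
A2 does not apply.
A3 applies: 18 + 3 = 21.
A4 does not apply.
A7 does not apply.
A8 applies (level before this adjustment is 21 ≥ 19, so +4): 21 + 4 = 25.
Final offense level: 25.
Criminal history: 9 prior points → Category C (8-12).
Level 25 falls in the 21-25 band.
Grid: Level 21-25 × Category C = 39-51 months.

39-51 months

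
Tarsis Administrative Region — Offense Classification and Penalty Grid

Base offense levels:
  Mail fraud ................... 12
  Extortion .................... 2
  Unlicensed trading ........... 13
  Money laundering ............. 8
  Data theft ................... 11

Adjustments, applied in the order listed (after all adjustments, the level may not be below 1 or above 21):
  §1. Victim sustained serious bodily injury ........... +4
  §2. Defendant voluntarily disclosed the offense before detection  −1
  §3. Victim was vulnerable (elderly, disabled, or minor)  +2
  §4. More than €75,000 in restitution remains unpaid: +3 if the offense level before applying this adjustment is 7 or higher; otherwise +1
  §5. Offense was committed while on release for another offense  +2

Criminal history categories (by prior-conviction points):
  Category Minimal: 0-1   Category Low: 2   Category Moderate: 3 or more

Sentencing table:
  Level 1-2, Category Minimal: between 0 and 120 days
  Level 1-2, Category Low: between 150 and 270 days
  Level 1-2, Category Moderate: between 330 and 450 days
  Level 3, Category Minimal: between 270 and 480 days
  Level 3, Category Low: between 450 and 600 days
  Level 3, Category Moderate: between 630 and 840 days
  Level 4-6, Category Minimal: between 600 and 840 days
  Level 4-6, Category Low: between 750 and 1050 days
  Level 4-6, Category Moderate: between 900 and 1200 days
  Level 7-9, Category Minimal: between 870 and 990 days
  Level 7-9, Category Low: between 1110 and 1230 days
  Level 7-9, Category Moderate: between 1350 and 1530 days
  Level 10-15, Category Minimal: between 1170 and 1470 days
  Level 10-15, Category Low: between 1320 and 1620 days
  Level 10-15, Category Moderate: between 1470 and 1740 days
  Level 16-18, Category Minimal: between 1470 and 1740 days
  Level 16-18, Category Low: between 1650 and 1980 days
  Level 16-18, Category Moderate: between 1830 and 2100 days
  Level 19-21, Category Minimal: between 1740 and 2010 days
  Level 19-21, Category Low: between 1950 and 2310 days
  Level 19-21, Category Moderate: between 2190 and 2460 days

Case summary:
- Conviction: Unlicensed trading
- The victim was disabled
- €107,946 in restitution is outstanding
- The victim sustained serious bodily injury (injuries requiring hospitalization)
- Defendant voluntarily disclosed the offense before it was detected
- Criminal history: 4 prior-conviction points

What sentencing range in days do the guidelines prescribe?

Base offense level for unlicensed trading: 13.
§1 applies: 13 + 4 = 17.
§2 applies: 17 − 1 = 16.
§3 applies: 16 + 2 = 18.
§4 applies (level before this adjustment is 18 ≥ 7, so +3): 18 + 3 = 21.
Final offense level: 21.
Criminal history: 4 prior points → Category Moderate (3+).
Level 21 falls in the 19-21 band.
Grid: Level 19-21 × Category Moderate = 2190-2460 days.

2190-2460 days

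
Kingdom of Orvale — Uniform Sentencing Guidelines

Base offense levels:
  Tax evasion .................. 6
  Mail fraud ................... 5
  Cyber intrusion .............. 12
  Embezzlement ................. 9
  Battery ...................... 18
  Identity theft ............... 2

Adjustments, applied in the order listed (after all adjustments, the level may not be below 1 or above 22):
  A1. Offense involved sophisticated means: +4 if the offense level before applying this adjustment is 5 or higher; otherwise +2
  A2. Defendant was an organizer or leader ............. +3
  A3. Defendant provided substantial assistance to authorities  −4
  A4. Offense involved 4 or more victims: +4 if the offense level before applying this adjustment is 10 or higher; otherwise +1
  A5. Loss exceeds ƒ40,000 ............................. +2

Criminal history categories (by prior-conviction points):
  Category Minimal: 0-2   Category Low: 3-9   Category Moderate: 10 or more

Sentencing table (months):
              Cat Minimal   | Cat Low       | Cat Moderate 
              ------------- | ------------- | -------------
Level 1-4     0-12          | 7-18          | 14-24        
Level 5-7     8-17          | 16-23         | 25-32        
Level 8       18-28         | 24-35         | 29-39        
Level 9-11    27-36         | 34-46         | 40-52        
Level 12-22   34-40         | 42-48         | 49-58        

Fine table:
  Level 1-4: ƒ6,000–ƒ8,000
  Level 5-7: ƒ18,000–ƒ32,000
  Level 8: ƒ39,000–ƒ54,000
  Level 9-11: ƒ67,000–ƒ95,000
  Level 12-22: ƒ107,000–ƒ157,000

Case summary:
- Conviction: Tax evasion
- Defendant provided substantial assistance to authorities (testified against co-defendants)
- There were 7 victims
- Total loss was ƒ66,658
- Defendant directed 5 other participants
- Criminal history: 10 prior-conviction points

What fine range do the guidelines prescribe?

Base offense level for tax evasion: 6.
A1 does not apply.
A2 applies: 6 + 3 = 9.
A3 applies: 9 − 4 = 5.
A4 applies (level before this adjustment is 5 < 10, so +1): 5 + 1 = 6.
A5 applies: 6 + 2 = 8.
Final offense level: 8.
Level 8 falls in the 8 band.
Fine table: Level 8 → ƒ39,000–ƒ54,000.

ƒ39,000–ƒ54,000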